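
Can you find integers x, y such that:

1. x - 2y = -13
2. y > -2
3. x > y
Yes

Take x = 15, y = 14. Substituting into each constraint:
  (1) 15 - 2(14) = -13 ✓
  (2) 14 > -2 ✓
  (3) 15 > 14 ✓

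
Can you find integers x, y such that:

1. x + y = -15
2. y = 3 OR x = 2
Yes

Take x = -18, y = 3. Substituting into each constraint:
  (1) (-18) + 3 = -15 ✓
  (2) y = 3, target 3 ✓ (first branch holds)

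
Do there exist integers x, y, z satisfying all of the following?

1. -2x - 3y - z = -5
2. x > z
Yes

Take x = 0, y = 2, z = -1. Substituting into each constraint:
  (1) -2(0) - 3(2) + 1 = -5 ✓
  (2) 0 > -1 ✓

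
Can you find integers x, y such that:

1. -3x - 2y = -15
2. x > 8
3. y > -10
Yes

Take x = 9, y = -6. Substituting into each constraint:
  (1) -3(9) - 2(-6) = -15 ✓
  (2) 9 > 8 ✓
  (3) -6 > -10 ✓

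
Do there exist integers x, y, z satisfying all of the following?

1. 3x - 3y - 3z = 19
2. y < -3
No

Even the single constraint (3x - 3y - 3z = 19) is infeasible over the integers.

  - 3x - 3y - 3z = 19: every term on the left is divisible by 3, so the LHS ≡ 0 (mod 3), but the RHS 19 is not — no integer solution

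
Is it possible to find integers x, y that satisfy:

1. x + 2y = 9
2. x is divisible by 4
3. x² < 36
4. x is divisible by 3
No

A contradictory subset is {x + 2y = 9, x is divisible by 4}. No integer assignment can satisfy these jointly:

  - x + 2y = 9: is a linear equation tying the variables together
  - x is divisible by 4: restricts x to multiples of 4

Modular obstruction: writing x = 4x', every remaining term of the linear equation is divisible by 2, so the left side is ≡ 0 (mod 2); but the right side 9 ≡ 1 (mod 2). No integers can satisfy it.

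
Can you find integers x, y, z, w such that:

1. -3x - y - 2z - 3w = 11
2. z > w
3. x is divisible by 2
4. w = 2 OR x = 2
Yes

Take x = 0, y = -23, z = 3, w = 2. Substituting into each constraint:
  (1) -3(0) + 23 - 2(3) - 3(2) = 11 ✓
  (2) 3 > 2 ✓
  (3) 0 = 2 × 0, remainder 0 ✓
  (4) w = 2, target 2 ✓ (first branch holds)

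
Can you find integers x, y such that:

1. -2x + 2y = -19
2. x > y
No

Even the single constraint (-2x + 2y = -19) is infeasible over the integers.

  - -2x + 2y = -19: every term on the left is divisible by 2, so the LHS ≡ 0 (mod 2), but the RHS -19 is not — no integer solution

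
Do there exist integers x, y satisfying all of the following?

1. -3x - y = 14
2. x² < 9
Yes

Take x = 0, y = -14. Substituting into each constraint:
  (1) -3(0) + 14 = 14 ✓
  (2) x² = (0)² = 0, and 0 < 9 ✓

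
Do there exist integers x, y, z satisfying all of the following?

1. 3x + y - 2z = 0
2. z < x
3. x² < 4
Yes

Take x = 1, y = -3, z = 0. Substituting into each constraint:
  (1) 3(1) + (-3) - 2(0) = 0 ✓
  (2) 0 < 1 ✓
  (3) x² = (1)² = 1, and 1 < 4 ✓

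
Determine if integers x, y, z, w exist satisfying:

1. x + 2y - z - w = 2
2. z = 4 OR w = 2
Yes

Take x = 0, y = 3, z = 4, w = 0. Substituting into each constraint:
  (1) 0 + 2(3) + (-4) + 0 = 2 ✓
  (2) z = 4, target 4 ✓ (first branch holds)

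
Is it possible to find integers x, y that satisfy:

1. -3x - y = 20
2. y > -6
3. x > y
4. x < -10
No

A contradictory subset is {-3x - y = 20, x > y, x < -10}. No integer assignment can satisfy these jointly:

  - -3x - y = 20: is a linear equation tying the variables together
  - x > y: bounds one variable relative to another variable
  - x < -10: bounds one variable relative to a constant

Propagating the comparison: y < x and x ≤ -11 give y ≤ -12. Range argument: with x ∈ [−∞, -11], y ∈ [−∞, -12], the left side of the equation is at least 45, but the right side is 20 < 45. No integer solution exists.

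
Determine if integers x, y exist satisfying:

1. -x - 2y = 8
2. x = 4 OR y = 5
Yes

Take x = -18, y = 5. Substituting into each constraint:
  (1) 18 - 2(5) = 8 ✓
  (2) y = 5, target 5 ✓ (second branch holds)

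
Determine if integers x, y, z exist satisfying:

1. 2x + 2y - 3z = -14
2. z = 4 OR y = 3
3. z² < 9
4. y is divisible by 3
Yes

Take x = -7, y = 3, z = 2. Substituting into each constraint:
  (1) 2(-7) + 2(3) - 3(2) = -14 ✓
  (2) y = 3, target 3 ✓ (second branch holds)
  (3) z² = (2)² = 4, and 4 < 9 ✓
  (4) 3 = 3 × 1, remainder 0 ✓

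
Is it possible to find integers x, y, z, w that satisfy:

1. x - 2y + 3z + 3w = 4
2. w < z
Yes

Take x = 1, y = 0, z = 1, w = 0. Substituting into each constraint:
  (1) 1 - 2(0) + 3(1) + 3(0) = 4 ✓
  (2) 0 < 1 ✓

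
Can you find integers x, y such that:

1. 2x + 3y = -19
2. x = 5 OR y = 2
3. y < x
No

The full constraint system is jointly infeasible over the integers. Each constraint and what it forces:

  - 2x + 3y = -19: is a linear equation tying the variables together
  - x = 5 OR y = 2: forces a choice: either x = 5 or y = 2
  - y < x: bounds one variable relative to another variable

Split on the disjunction (x = 5 OR y = 2):
  • If x = 5: with x = 5, every remaining term of the linear equation is divisible by 3, so the left side is ≡ 0 (mod 3); but the right side -29 ≡ 1 (mod 3). No integers can satisfy it.
  • If y = 2: with y = 2, every remaining term of the linear equation is divisible by 2, so the left side is ≡ 0 (mod 2); but the right side -25 ≡ 1 (mod 2). No integers can satisfy it.
Both branches are infeasible, so the system has no integer solution.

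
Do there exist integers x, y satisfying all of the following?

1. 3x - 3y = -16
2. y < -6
No

Even the single constraint (3x - 3y = -16) is infeasible over the integers.

  - 3x - 3y = -16: every term on the left is divisible by 3, so the LHS ≡ 0 (mod 3), but the RHS -16 is not — no integer solution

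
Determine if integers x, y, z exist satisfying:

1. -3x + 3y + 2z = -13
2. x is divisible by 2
Yes

Take x = 0, y = 1, z = -8. Substituting into each constraint:
  (1) -3(0) + 3(1) + 2(-8) = -13 ✓
  (2) 0 = 2 × 0, remainder 0 ✓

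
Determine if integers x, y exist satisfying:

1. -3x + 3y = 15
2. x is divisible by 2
Yes

Take x = 0, y = 5. Substituting into each constraint:
  (1) -3(0) + 3(5) = 15 ✓
  (2) 0 = 2 × 0, remainder 0 ✓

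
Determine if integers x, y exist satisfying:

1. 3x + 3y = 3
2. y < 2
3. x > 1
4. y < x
Yes

Take x = 2, y = -1. Substituting into each constraint:
  (1) 3(2) + 3(-1) = 3 ✓
  (2) -1 < 2 ✓
  (3) 2 > 1 ✓
  (4) -1 < 2 ✓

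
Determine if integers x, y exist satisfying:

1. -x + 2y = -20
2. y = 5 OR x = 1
Yes

Take x = 30, y = 5. Substituting into each constraint:
  (1) (-30) + 2(5) = -20 ✓
  (2) y = 5, target 5 ✓ (first branch holds)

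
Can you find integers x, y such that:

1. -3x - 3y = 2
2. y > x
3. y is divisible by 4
No

Even the single constraint (-3x - 3y = 2) is infeasible over the integers.

  - -3x - 3y = 2: every term on the left is divisible by 3, so the LHS ≡ 0 (mod 3), but the RHS 2 is not — no integer solution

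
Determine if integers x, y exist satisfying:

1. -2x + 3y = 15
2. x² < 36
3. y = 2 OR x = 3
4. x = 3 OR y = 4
Yes

Take x = 3, y = 7. Substituting into each constraint:
  (1) -2(3) + 3(7) = 15 ✓
  (2) x² = (3)² = 9, and 9 < 36 ✓
  (3) x = 3, target 3 ✓ (second branch holds)
  (4) x = 3, target 3 ✓ (first branch holds)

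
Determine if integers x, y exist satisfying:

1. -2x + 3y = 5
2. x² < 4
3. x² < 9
Yes

Take x = -1, y = 1. Substituting into each constraint:
  (1) -2(-1) + 3(1) = 5 ✓
  (2) x² = (-1)² = 1, and 1 < 4 ✓
  (3) x² = (-1)² = 1, and 1 < 9 ✓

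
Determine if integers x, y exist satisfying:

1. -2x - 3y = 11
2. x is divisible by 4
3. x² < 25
Yes

Take x = -4, y = -1. Substituting into each constraint:
  (1) -2(-4) - 3(-1) = 11 ✓
  (2) -4 = 4 × -1, remainder 0 ✓
  (3) x² = (-4)² = 16, and 16 < 25 ✓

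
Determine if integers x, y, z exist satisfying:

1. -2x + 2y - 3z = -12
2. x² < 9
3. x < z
Yes

Take x = 1, y = -2, z = 2. Substituting into each constraint:
  (1) -2(1) + 2(-2) - 3(2) = -12 ✓
  (2) x² = (1)² = 1, and 1 < 9 ✓
  (3) 1 < 2 ✓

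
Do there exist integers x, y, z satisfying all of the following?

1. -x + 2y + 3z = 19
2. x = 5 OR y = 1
Yes

Take x = 5, y = 12, z = 0. Substituting into each constraint:
  (1) (-5) + 2(12) + 3(0) = 19 ✓
  (2) x = 5, target 5 ✓ (first branch holds)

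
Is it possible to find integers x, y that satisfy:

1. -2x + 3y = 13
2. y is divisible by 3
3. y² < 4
No

The full constraint system is jointly infeasible over the integers. Each constraint and what it forces:

  - -2x + 3y = 13: is a linear equation tying the variables together
  - y is divisible by 3: restricts y to multiples of 3
  - y² < 4: restricts y to |y| ≤ 1

The bounds confine y to {0} with 3 | y. For each value, substitute into the equation:
  • y = 0: the equation gives -2x = 13, so x would not be an integer.
Every case fails, so no integer solution exists.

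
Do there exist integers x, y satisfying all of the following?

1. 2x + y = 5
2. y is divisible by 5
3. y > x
Yes

Take x = 0, y = 5. Substituting into each constraint:
  (1) 2(0) + 5 = 5 ✓
  (2) 5 = 5 × 1, remainder 0 ✓
  (3) 5 > 0 ✓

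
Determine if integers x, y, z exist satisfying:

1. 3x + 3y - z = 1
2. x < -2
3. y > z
Yes

Take x = -4, y = 6, z = 5. Substituting into each constraint:
  (1) 3(-4) + 3(6) + (-5) = 1 ✓
  (2) -4 < -2 ✓
  (3) 6 > 5 ✓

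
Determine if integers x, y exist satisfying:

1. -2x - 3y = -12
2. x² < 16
Yes

Take x = 0, y = 4. Substituting into each constraint:
  (1) -2(0) - 3(4) = -12 ✓
  (2) x² = (0)² = 0, and 0 < 16 ✓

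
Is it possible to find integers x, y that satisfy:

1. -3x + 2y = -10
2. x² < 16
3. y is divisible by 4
Yes

Take x = -2, y = -8. Substituting into each constraint:
  (1) -3(-2) + 2(-8) = -10 ✓
  (2) x² = (-2)² = 4, and 4 < 16 ✓
  (3) -8 = 4 × -2, remainder 0 ✓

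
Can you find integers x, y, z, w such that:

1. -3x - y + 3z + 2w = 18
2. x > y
Yes

Take x = 1, y = 0, z = 7, w = 0. Substituting into each constraint:
  (1) -3(1) + 0 + 3(7) + 2(0) = 18 ✓
  (2) 1 > 0 ✓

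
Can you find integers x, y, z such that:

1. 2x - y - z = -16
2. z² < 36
Yes

Take x = -8, y = 0, z = 0. Substituting into each constraint:
  (1) 2(-8) + 0 + 0 = -16 ✓
  (2) z² = (0)² = 0, and 0 < 36 ✓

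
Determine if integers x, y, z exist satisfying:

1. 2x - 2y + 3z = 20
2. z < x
Yes

Take x = 1, y = -9, z = 0. Substituting into each constraint:
  (1) 2(1) - 2(-9) + 3(0) = 20 ✓
  (2) 0 < 1 ✓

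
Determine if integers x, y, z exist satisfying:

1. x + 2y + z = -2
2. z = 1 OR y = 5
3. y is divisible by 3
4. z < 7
Yes

Take x = -3, y = 0, z = 1. Substituting into each constraint:
  (1) (-3) + 2(0) + 1 = -2 ✓
  (2) z = 1, target 1 ✓ (first branch holds)
  (3) 0 = 3 × 0, remainder 0 ✓
  (4) 1 < 7 ✓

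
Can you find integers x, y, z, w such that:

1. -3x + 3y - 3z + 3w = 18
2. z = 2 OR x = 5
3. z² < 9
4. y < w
Yes

Take x = -9, y = -1, z = 2, w = 0. Substituting into each constraint:
  (1) -3(-9) + 3(-1) - 3(2) + 3(0) = 18 ✓
  (2) z = 2, target 2 ✓ (first branch holds)
  (3) z² = (2)² = 4, and 4 < 9 ✓
  (4) -1 < 0 ✓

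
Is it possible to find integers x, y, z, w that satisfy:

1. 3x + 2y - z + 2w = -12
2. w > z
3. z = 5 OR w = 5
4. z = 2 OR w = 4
Yes

Take x = 0, y = -10, z = 2, w = 5. Substituting into each constraint:
  (1) 3(0) + 2(-10) + (-2) + 2(5) = -12 ✓
  (2) 5 > 2 ✓
  (3) w = 5, target 5 ✓ (second branch holds)
  (4) z = 2, target 2 ✓ (first branch holds)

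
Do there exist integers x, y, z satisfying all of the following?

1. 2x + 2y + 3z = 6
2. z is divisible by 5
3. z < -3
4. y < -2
Yes

Take x = 21, y = -3, z = -10. Substituting into each constraint:
  (1) 2(21) + 2(-3) + 3(-10) = 6 ✓
  (2) -10 = 5 × -2, remainder 0 ✓
  (3) -10 < -3 ✓
  (4) -3 < -2 ✓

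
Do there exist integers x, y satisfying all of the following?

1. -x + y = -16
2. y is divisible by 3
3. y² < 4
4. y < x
Yes

Take x = 16, y = 0. Substituting into each constraint:
  (1) (-16) + 0 = -16 ✓
  (2) 0 = 3 × 0, remainder 0 ✓
  (3) y² = (0)² = 0, and 0 < 4 ✓
  (4) 0 < 16 ✓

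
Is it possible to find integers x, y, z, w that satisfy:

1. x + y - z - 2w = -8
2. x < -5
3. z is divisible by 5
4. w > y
Yes

Take x = -7, y = -1, z = 0, w = 0. Substituting into each constraint:
  (1) (-7) + (-1) + 0 - 2(0) = -8 ✓
  (2) -7 < -5 ✓
  (3) 0 = 5 × 0, remainder 0 ✓
  (4) 0 > -1 ✓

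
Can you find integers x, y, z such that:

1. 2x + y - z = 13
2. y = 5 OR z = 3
Yes

Take x = 0, y = 5, z = -8. Substituting into each constraint:
  (1) 2(0) + 5 + 8 = 13 ✓
  (2) y = 5, target 5 ✓ (first branch holds)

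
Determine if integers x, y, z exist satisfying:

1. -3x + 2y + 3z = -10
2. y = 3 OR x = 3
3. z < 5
Yes

Take x = 3, y = 4, z = -3. Substituting into each constraint:
  (1) -3(3) + 2(4) + 3(-3) = -10 ✓
  (2) x = 3, target 3 ✓ (second branch holds)
  (3) -3 < 5 ✓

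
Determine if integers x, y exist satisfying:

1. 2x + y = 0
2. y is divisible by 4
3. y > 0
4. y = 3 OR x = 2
No

A contradictory subset is {2x + y = 0, y > 0, y = 3 OR x = 2}. No integer assignment can satisfy these jointly:

  - 2x + y = 0: is a linear equation tying the variables together
  - y > 0: bounds one variable relative to a constant
  - y = 3 OR x = 2: forces a choice: either y = 3 or x = 2

Split on the disjunction (y = 3 OR x = 2):
  • If y = 3: with y = 3, every remaining term of the linear equation is divisible by 2, so the left side is ≡ 0 (mod 2); but the right side -3 ≡ 1 (mod 2). No integers can satisfy it.
  • If x = 2: the equation forces y = -4, which contradicts the bound y ≥ 1.
Both branches are infeasible, so the system has no integer solution.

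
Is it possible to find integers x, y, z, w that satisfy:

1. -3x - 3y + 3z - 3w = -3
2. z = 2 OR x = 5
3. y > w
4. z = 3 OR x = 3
Yes

Take x = 3, y = 1, z = 2, w = -1. Substituting into each constraint:
  (1) -3(3) - 3(1) + 3(2) - 3(-1) = -3 ✓
  (2) z = 2, target 2 ✓ (first branch holds)
  (3) 1 > -1 ✓
  (4) x = 3, target 3 ✓ (second branch holds)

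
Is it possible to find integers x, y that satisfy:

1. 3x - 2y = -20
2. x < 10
Yes

Take x = 0, y = 10. Substituting into each constraint:
  (1) 3(0) - 2(10) = -20 ✓
  (2) 0 < 10 ✓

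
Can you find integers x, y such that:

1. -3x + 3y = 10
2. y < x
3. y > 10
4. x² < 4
No

Even the single constraint (-3x + 3y = 10) is infeasible over the integers.

  - -3x + 3y = 10: every term on the left is divisible by 3, so the LHS ≡ 0 (mod 3), but the RHS 10 is not — no integer solution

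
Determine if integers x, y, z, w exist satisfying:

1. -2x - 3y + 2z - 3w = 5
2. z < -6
Yes

Take x = 1, y = 0, z = -7, w = -7. Substituting into each constraint:
  (1) -2(1) - 3(0) + 2(-7) - 3(-7) = 5 ✓
  (2) -7 < -6 ✓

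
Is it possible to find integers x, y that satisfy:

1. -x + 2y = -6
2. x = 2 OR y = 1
Yes

Take x = 2, y = -2. Substituting into each constraint:
  (1) (-2) + 2(-2) = -6 ✓
  (2) x = 2, target 2 ✓ (first branch holds)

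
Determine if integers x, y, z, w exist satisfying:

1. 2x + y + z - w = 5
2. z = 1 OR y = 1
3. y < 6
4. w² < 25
Yes

Take x = 0, y = 1, z = 0, w = -4. Substituting into each constraint:
  (1) 2(0) + 1 + 0 + 4 = 5 ✓
  (2) y = 1, target 1 ✓ (second branch holds)
  (3) 1 < 6 ✓
  (4) w² = (-4)² = 16, and 16 < 25 ✓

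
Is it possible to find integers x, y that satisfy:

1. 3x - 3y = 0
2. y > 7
Yes

Take x = 8, y = 8. Substituting into each constraint:
  (1) 3(8) - 3(8) = 0 ✓
  (2) 8 > 7 ✓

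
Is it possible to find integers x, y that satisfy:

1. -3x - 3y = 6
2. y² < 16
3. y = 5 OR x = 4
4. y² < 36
No

A contradictory subset is {-3x - 3y = 6, y² < 16, y = 5 OR x = 4}. No integer assignment can satisfy these jointly:

  - -3x - 3y = 6: is a linear equation tying the variables together
  - y² < 16: restricts y to |y| ≤ 3
  - y = 5 OR x = 4: forces a choice: either y = 5 or x = 4

Split on the disjunction (y = 5 OR x = 4):
  • If y = 5: this contradicts y² < 16, which requires |y| ≤ 3.
  • If x = 4: the equation forces y = -6, but y² < 16 requires |y| ≤ 3.
Both branches are infeasible, so the system has no integer solution.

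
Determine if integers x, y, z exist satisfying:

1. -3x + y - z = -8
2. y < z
Yes

Take x = 2, y = 0, z = 2. Substituting into each constraint:
  (1) -3(2) + 0 + (-2) = -8 ✓
  (2) 0 < 2 ✓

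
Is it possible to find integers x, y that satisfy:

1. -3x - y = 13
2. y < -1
Yes

Take x = -3, y = -4. Substituting into each constraint:
  (1) -3(-3) + 4 = 13 ✓
  (2) -4 < -1 ✓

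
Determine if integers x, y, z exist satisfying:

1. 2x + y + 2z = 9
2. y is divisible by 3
Yes

Take x = -2, y = -3, z = 8. Substituting into each constraint:
  (1) 2(-2) + (-3) + 2(8) = 9 ✓
  (2) -3 = 3 × -1, remainder 0 ✓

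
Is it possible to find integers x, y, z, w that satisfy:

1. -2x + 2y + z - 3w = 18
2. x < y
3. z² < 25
Yes

Take x = -3, y = 0, z = 0, w = -4. Substituting into each constraint:
  (1) -2(-3) + 2(0) + 0 - 3(-4) = 18 ✓
  (2) -3 < 0 ✓
  (3) z² = (0)² = 0, and 0 < 25 ✓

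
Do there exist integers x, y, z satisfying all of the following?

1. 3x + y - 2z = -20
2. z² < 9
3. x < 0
Yes

Take x = -7, y = 1, z = 0. Substituting into each constraint:
  (1) 3(-7) + 1 - 2(0) = -20 ✓
  (2) z² = (0)² = 0, and 0 < 9 ✓
  (3) -7 < 0 ✓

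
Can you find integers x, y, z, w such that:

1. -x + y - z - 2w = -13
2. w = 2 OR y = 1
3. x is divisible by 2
Yes

Take x = 0, y = 1, z = 12, w = 1. Substituting into each constraint:
  (1) 0 + 1 + (-12) - 2(1) = -13 ✓
  (2) y = 1, target 1 ✓ (second branch holds)
  (3) 0 = 2 × 0, remainder 0 ✓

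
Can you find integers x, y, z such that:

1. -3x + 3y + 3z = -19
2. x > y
No

Even the single constraint (-3x + 3y + 3z = -19) is infeasible over the integers.

  - -3x + 3y + 3z = -19: every term on the left is divisible by 3, so the LHS ≡ 0 (mod 3), but the RHS -19 is not — no integer solution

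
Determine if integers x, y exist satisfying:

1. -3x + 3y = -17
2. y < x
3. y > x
No

Even the single constraint (-3x + 3y = -17) is infeasible over the integers.

  - -3x + 3y = -17: every term on the left is divisible by 3, so the LHS ≡ 0 (mod 3), but the RHS -17 is not — no integer solution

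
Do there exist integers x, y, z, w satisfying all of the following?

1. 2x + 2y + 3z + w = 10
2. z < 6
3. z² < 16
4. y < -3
Yes

Take x = 9, y = -4, z = 0, w = 0. Substituting into each constraint:
  (1) 2(9) + 2(-4) + 3(0) + 0 = 10 ✓
  (2) 0 < 6 ✓
  (3) z² = (0)² = 0, and 0 < 16 ✓
  (4) -4 < -3 ✓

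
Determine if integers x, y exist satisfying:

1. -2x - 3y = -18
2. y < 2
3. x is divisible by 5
Yes

Take x = 15, y = -4. Substituting into each constraint:
  (1) -2(15) - 3(-4) = -18 ✓
  (2) -4 < 2 ✓
  (3) 15 = 5 × 3, remainder 0 ✓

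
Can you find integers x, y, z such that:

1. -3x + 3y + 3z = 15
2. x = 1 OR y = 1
Yes

Take x = -4, y = 1, z = 0. Substituting into each constraint:
  (1) -3(-4) + 3(1) + 3(0) = 15 ✓
  (2) y = 1, target 1 ✓ (second branch holds)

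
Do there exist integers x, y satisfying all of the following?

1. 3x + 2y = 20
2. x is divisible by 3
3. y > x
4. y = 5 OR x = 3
No

A contradictory subset is {3x + 2y = 20, y = 5 OR x = 3}. No integer assignment can satisfy these jointly:

  - 3x + 2y = 20: is a linear equation tying the variables together
  - y = 5 OR x = 3: forces a choice: either y = 5 or x = 3

Split on the disjunction (y = 5 OR x = 3):
  • If y = 5: with y = 5, every remaining term of the linear equation is divisible by 3, so the left side is ≡ 0 (mod 3); but the right side 10 ≡ 1 (mod 3). No integers can satisfy it.
  • If x = 3: with x = 3, every remaining term of the linear equation is divisible by 2, so the left side is ≡ 0 (mod 2); but the right side 11 ≡ 1 (mod 2). No integers can satisfy it.
Both branches are infeasible, so the system has no integer solution.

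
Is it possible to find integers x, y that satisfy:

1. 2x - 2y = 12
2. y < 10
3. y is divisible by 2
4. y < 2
Yes

Take x = 6, y = 0. Substituting into each constraint:
  (1) 2(6) - 2(0) = 12 ✓
  (2) 0 < 10 ✓
  (3) 0 = 2 × 0, remainder 0 ✓
  (4) 0 < 2 ✓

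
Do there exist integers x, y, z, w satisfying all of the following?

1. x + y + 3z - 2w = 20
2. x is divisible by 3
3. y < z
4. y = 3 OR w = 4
Yes

Take x = 0, y = 3, z = 5, w = -1. Substituting into each constraint:
  (1) 0 + 3 + 3(5) - 2(-1) = 20 ✓
  (2) 0 = 3 × 0, remainder 0 ✓
  (3) 3 < 5 ✓
  (4) y = 3, target 3 ✓ (first branch holds)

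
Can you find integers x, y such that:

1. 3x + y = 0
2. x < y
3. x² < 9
Yes

Take x = -1, y = 3. Substituting into each constraint:
  (1) 3(-1) + 3 = 0 ✓
  (2) -1 < 3 ✓
  (3) x² = (-1)² = 1, and 1 < 9 ✓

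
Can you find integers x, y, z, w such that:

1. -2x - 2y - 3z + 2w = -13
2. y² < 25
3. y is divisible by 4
Yes

Take x = 5, y = 0, z = 1, w = 0. Substituting into each constraint:
  (1) -2(5) - 2(0) - 3(1) + 2(0) = -13 ✓
  (2) y² = (0)² = 0, and 0 < 25 ✓
  (3) 0 = 4 × 0, remainder 0 ✓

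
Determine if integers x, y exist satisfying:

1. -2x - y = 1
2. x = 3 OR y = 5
Yes

Take x = -3, y = 5. Substituting into each constraint:
  (1) -2(-3) + (-5) = 1 ✓
  (2) y = 5, target 5 ✓ (second branch holds)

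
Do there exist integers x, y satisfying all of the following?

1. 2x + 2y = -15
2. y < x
No

Even the single constraint (2x + 2y = -15) is infeasible over the integers.

  - 2x + 2y = -15: every term on the left is divisible by 2, so the LHS ≡ 0 (mod 2), but the RHS -15 is not — no integer solution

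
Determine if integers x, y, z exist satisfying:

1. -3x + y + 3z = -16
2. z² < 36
Yes

Take x = 6, y = 2, z = 0. Substituting into each constraint:
  (1) -3(6) + 2 + 3(0) = -16 ✓
  (2) z² = (0)² = 0, and 0 < 36 ✓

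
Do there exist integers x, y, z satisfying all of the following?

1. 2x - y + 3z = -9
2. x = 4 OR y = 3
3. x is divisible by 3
Yes

Take x = 6, y = 3, z = -6. Substituting into each constraint:
  (1) 2(6) + (-3) + 3(-6) = -9 ✓
  (2) y = 3, target 3 ✓ (second branch holds)
  (3) 6 = 3 × 2, remainder 0 ✓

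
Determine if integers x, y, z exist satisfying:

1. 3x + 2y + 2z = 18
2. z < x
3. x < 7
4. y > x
Yes

Take x = 0, y = 10, z = -1. Substituting into each constraint:
  (1) 3(0) + 2(10) + 2(-1) = 18 ✓
  (2) -1 < 0 ✓
  (3) 0 < 7 ✓
  (4) 10 > 0 ✓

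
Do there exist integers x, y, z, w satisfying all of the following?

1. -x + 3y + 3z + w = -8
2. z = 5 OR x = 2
Yes

Take x = 2, y = -2, z = 0, w = 0. Substituting into each constraint:
  (1) (-2) + 3(-2) + 3(0) + 0 = -8 ✓
  (2) x = 2, target 2 ✓ (second branch holds)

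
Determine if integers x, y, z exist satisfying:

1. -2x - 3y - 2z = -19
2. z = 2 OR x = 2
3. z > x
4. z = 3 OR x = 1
Yes

Take x = 2, y = 3, z = 3. Substituting into each constraint:
  (1) -2(2) - 3(3) - 2(3) = -19 ✓
  (2) x = 2, target 2 ✓ (second branch holds)
  (3) 3 > 2 ✓
  (4) z = 3, target 3 ✓ (first branch holds)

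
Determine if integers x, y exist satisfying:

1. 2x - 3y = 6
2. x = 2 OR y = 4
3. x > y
Yes

Take x = 9, y = 4. Substituting into each constraint:
  (1) 2(9) - 3(4) = 6 ✓
  (2) y = 4, target 4 ✓ (second branch holds)
  (3) 9 > 4 ✓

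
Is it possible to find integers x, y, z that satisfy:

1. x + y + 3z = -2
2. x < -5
Yes

Take x = -6, y = 4, z = 0. Substituting into each constraint:
  (1) (-6) + 4 + 3(0) = -2 ✓
  (2) -6 < -5 ✓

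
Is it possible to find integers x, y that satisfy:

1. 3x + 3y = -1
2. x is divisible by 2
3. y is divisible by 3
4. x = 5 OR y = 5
No

Even the single constraint (3x + 3y = -1) is infeasible over the integers.

  - 3x + 3y = -1: every term on the left is divisible by 3, so the LHS ≡ 0 (mod 3), but the RHS -1 is not — no integer solution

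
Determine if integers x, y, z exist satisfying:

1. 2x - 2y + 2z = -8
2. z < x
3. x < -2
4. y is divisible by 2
Yes

Take x = -3, y = -4, z = -5. Substituting into each constraint:
  (1) 2(-3) - 2(-4) + 2(-5) = -8 ✓
  (2) -5 < -3 ✓
  (3) -3 < -2 ✓
  (4) -4 = 2 × -2, remainder 0 ✓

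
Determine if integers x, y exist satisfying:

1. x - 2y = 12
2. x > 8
Yes

Take x = 12, y = 0. Substituting into each constraint:
  (1) 12 - 2(0) = 12 ✓
  (2) 12 > 8 ✓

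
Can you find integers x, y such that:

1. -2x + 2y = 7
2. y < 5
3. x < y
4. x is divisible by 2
No

Even the single constraint (-2x + 2y = 7) is infeasible over the integers.

  - -2x + 2y = 7: every term on the left is divisible by 2, so the LHS ≡ 0 (mod 2), but the RHS 7 is not — no integer solution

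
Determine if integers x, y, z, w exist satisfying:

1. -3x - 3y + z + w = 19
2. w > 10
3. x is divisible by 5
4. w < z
Yes

Take x = 0, y = 2, z = 14, w = 11. Substituting into each constraint:
  (1) -3(0) - 3(2) + 14 + 11 = 19 ✓
  (2) 11 > 10 ✓
  (3) 0 = 5 × 0, remainder 0 ✓
  (4) 11 < 14 ✓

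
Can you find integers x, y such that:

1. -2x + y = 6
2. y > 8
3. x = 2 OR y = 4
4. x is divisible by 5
No

A contradictory subset is {y > 8, x = 2 OR y = 4, x is divisible by 5}. No integer assignment can satisfy these jointly:

  - y > 8: bounds one variable relative to a constant
  - x = 2 OR y = 4: forces a choice: either x = 2 or y = 4
  - x is divisible by 5: restricts x to multiples of 5

Split on the disjunction (x = 2 OR y = 4):
  • If x = 2: this contradicts the divisibility constraint — 2 is not a multiple of 5.
  • If y = 4: this contradicts the bound y ≥ 9.
Both branches are infeasible, so the system has no integer solution.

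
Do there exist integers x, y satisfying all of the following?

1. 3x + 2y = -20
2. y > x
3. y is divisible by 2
Yes

Take x = -8, y = 2. Substituting into each constraint:
  (1) 3(-8) + 2(2) = -20 ✓
  (2) 2 > -8 ✓
  (3) 2 = 2 × 1, remainder 0 ✓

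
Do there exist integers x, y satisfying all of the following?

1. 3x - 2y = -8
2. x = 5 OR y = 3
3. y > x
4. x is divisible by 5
No

A contradictory subset is {3x - 2y = -8, x = 5 OR y = 3}. No integer assignment can satisfy these jointly:

  - 3x - 2y = -8: is a linear equation tying the variables together
  - x = 5 OR y = 3: forces a choice: either x = 5 or y = 3

Split on the disjunction (x = 5 OR y = 3):
  • If x = 5: with x = 5, every remaining term of the linear equation is divisible by 2, so the left side is ≡ 0 (mod 2); but the right side -23 ≡ 1 (mod 2). No integers can satisfy it.
  • If y = 3: with y = 3, every remaining term of the linear equation is divisible by 3, so the left side is ≡ 0 (mod 3); but the right side -2 ≡ 1 (mod 3). No integers can satisfy it.
Both branches are infeasible, so the system has no integer solution.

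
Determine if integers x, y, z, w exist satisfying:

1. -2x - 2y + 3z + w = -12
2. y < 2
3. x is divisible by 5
Yes

Take x = 0, y = 0, z = -4, w = 0. Substituting into each constraint:
  (1) -2(0) - 2(0) + 3(-4) + 0 = -12 ✓
  (2) 0 < 2 ✓
  (3) 0 = 5 × 0, remainder 0 ✓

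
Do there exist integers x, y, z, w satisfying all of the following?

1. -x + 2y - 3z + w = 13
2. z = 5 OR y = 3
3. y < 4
Yes

Take x = 2, y = 3, z = -3, w = 0. Substituting into each constraint:
  (1) (-2) + 2(3) - 3(-3) + 0 = 13 ✓
  (2) y = 3, target 3 ✓ (second branch holds)
  (3) 3 < 4 ✓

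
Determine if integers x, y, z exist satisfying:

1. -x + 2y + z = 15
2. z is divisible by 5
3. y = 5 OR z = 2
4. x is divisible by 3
Yes

Take x = -15, y = 5, z = -10. Substituting into each constraint:
  (1) 15 + 2(5) + (-10) = 15 ✓
  (2) -10 = 5 × -2, remainder 0 ✓
  (3) y = 5, target 5 ✓ (first branch holds)
  (4) -15 = 3 × -5, remainder 0 ✓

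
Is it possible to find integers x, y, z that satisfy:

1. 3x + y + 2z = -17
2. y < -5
Yes

Take x = 1, y = -6, z = -7. Substituting into each constraint:
  (1) 3(1) + (-6) + 2(-7) = -17 ✓
  (2) -6 < -5 ✓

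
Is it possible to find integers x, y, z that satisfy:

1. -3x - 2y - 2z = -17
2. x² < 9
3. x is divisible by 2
No

A contradictory subset is {-3x - 2y - 2z = -17, x is divisible by 2}. No integer assignment can satisfy these jointly:

  - -3x - 2y - 2z = -17: is a linear equation tying the variables together
  - x is divisible by 2: restricts x to multiples of 2

Modular obstruction: writing x = 2x', every remaining term of the linear equation is divisible by 2, so the left side is ≡ 0 (mod 2); but the right side -17 ≡ 1 (mod 2). No integers can satisfy it.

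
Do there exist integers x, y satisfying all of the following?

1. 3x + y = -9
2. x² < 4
Yes

Take x = 0, y = -9. Substituting into each constraint:
  (1) 3(0) + (-9) = -9 ✓
  (2) x² = (0)² = 0, and 0 < 4 ✓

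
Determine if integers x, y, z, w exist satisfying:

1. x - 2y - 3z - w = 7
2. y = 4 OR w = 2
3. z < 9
Yes

Take x = 0, y = 4, z = -5, w = 0. Substituting into each constraint:
  (1) 0 - 2(4) - 3(-5) + 0 = 7 ✓
  (2) y = 4, target 4 ✓ (first branch holds)
  (3) -5 < 9 ✓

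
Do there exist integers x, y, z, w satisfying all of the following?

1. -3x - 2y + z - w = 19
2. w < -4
Yes

Take x = -4, y = 0, z = 0, w = -7. Substituting into each constraint:
  (1) -3(-4) - 2(0) + 0 + 7 = 19 ✓
  (2) -7 < -4 ✓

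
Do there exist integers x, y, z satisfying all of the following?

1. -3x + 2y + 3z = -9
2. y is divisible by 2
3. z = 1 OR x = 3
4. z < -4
Yes

Take x = 3, y = 12, z = -8. Substituting into each constraint:
  (1) -3(3) + 2(12) + 3(-8) = -9 ✓
  (2) 12 = 2 × 6, remainder 0 ✓
  (3) x = 3, target 3 ✓ (second branch holds)
  (4) -8 < -4 ✓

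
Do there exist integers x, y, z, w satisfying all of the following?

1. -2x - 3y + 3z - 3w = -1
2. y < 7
Yes

Take x = 2, y = 0, z = 0, w = -1. Substituting into each constraint:
  (1) -2(2) - 3(0) + 3(0) - 3(-1) = -1 ✓
  (2) 0 < 7 ✓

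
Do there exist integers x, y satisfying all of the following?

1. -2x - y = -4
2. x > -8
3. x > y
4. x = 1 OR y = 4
No

A contradictory subset is {-2x - y = -4, x > y, x = 1 OR y = 4}. No integer assignment can satisfy these jointly:

  - -2x - y = -4: is a linear equation tying the variables together
  - x > y: bounds one variable relative to another variable
  - x = 1 OR y = 4: forces a choice: either x = 1 or y = 4

Split on the disjunction (x = 1 OR y = 4):
  • If x = 1: the equation forces y = 2, giving (x, y) = (1, 2), which violates x > y.
  • If y = 4: the equation forces x = 0, giving (y, x) = (4, 0), which violates x > y.
Both branches are infeasible, so the system has no integer solution.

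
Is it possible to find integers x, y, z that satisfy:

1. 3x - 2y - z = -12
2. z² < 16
Yes

Take x = 0, y = 6, z = 0. Substituting into each constraint:
  (1) 3(0) - 2(6) + 0 = -12 ✓
  (2) z² = (0)² = 0, and 0 < 16 ✓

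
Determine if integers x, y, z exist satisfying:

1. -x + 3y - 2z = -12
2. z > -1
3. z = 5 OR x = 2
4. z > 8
Yes

Take x = 2, y = 4, z = 11. Substituting into each constraint:
  (1) (-2) + 3(4) - 2(11) = -12 ✓
  (2) 11 > -1 ✓
  (3) x = 2, target 2 ✓ (second branch holds)
  (4) 11 > 8 ✓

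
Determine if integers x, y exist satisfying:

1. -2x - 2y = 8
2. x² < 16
Yes

Take x = 0, y = -4. Substituting into each constraint:
  (1) -2(0) - 2(-4) = 8 ✓
  (2) x² = (0)² = 0, and 0 < 16 ✓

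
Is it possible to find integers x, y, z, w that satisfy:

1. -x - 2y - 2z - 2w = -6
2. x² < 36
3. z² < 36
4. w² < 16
Yes

Take x = 0, y = 0, z = 0, w = 3. Substituting into each constraint:
  (1) 0 - 2(0) - 2(0) - 2(3) = -6 ✓
  (2) x² = (0)² = 0, and 0 < 36 ✓
  (3) z² = (0)² = 0, and 0 < 36 ✓
  (4) w² = (3)² = 9, and 9 < 16 ✓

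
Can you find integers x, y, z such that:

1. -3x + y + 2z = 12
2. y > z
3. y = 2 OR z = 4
Yes

Take x = -4, y = 2, z = -1. Substituting into each constraint:
  (1) -3(-4) + 2 + 2(-1) = 12 ✓
  (2) 2 > -1 ✓
  (3) y = 2, target 2 ✓ (first branch holds)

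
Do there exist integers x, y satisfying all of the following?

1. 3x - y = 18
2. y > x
Yes

Take x = 10, y = 12. Substituting into each constraint:
  (1) 3(10) + (-12) = 18 ✓
  (2) 12 > 10 ✓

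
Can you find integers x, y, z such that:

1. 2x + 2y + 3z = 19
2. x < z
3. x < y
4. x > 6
No

The full constraint system is jointly infeasible over the integers. Each constraint and what it forces:

  - 2x + 2y + 3z = 19: is a linear equation tying the variables together
  - x < z: bounds one variable relative to another variable
  - x < y: bounds one variable relative to another variable
  - x > 6: bounds one variable relative to a constant

Propagating the comparisons: z > x and x ≥ 7 give z ≥ 8; y > x and x ≥ 7 give y ≥ 8. Range argument: with x ∈ [7, ∞], y ∈ [8, ∞], z ∈ [8, ∞], the left side of the equation is at least 54, but the right side is 19 < 54. No integer solution exists.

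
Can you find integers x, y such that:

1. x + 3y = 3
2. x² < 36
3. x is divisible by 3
Yes

Take x = 0, y = 1. Substituting into each constraint:
  (1) 0 + 3(1) = 3 ✓
  (2) x² = (0)² = 0, and 0 < 36 ✓
  (3) 0 = 3 × 0, remainder 0 ✓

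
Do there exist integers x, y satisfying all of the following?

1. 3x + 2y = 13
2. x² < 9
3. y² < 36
Yes

Take x = 1, y = 5. Substituting into each constraint:
  (1) 3(1) + 2(5) = 13 ✓
  (2) x² = (1)² = 1, and 1 < 9 ✓
  (3) y² = (5)² = 25, and 25 < 36 ✓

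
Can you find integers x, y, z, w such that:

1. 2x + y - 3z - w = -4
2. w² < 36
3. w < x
Yes

Take x = 0, y = 1, z = 2, w = -1. Substituting into each constraint:
  (1) 2(0) + 1 - 3(2) + 1 = -4 ✓
  (2) w² = (-1)² = 1, and 1 < 36 ✓
  (3) -1 < 0 ✓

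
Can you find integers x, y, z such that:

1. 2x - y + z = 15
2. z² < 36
Yes

Take x = 0, y = -15, z = 0. Substituting into each constraint:
  (1) 2(0) + 15 + 0 = 15 ✓
  (2) z² = (0)² = 0, and 0 < 36 ✓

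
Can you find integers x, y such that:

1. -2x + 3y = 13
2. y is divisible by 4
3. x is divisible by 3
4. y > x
No

A contradictory subset is {-2x + 3y = 13, x is divisible by 3}. No integer assignment can satisfy these jointly:

  - -2x + 3y = 13: is a linear equation tying the variables together
  - x is divisible by 3: restricts x to multiples of 3

Modular obstruction: writing x = 3x', every remaining term of the linear equation is divisible by 3, so the left side is ≡ 0 (mod 3); but the right side 13 ≡ 1 (mod 3). No integers can satisfy it.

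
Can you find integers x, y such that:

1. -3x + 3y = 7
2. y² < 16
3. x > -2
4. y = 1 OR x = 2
No

Even the single constraint (-3x + 3y = 7) is infeasible over the integers.

  - -3x + 3y = 7: every term on the left is divisible by 3, so the LHS ≡ 0 (mod 3), but the RHS 7 is not — no integer solution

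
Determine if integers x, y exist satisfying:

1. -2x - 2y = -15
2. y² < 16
No

Even the single constraint (-2x - 2y = -15) is infeasible over the integers.

  - -2x - 2y = -15: every term on the left is divisible by 2, so the LHS ≡ 0 (mod 2), but the RHS -15 is not — no integer solution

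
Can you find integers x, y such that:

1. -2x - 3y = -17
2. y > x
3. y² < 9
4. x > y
No

A contradictory subset is {y > x, x > y}. No integer assignment can satisfy these jointly:

  - y > x: bounds one variable relative to another variable
  - x > y: bounds one variable relative to another variable

Direct contradiction: y > x and x > y cannot both hold.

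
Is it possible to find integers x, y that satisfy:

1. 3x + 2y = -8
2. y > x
Yes

Take x = -2, y = -1. Substituting into each constraint:
  (1) 3(-2) + 2(-1) = -8 ✓
  (2) -1 > -2 ✓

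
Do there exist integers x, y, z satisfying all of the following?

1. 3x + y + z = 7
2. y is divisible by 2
Yes

Take x = 3, y = -2, z = 0. Substituting into each constraint:
  (1) 3(3) + (-2) + 0 = 7 ✓
  (2) -2 = 2 × -1, remainder 0 ✓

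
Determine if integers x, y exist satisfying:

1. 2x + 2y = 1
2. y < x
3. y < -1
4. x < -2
No

Even the single constraint (2x + 2y = 1) is infeasible over the integers.

  - 2x + 2y = 1: every term on the left is divisible by 2, so the LHS ≡ 0 (mod 2), but the RHS 1 is not — no integer solution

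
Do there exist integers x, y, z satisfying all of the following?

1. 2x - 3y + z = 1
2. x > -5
Yes

Take x = 2, y = 1, z = 0. Substituting into each constraint:
  (1) 2(2) - 3(1) + 0 = 1 ✓
  (2) 2 > -5 ✓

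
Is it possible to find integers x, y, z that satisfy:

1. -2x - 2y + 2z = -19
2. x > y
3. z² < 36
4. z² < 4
No

Even the single constraint (-2x - 2y + 2z = -19) is infeasible over the integers.

  - -2x - 2y + 2z = -19: every term on the left is divisible by 2, so the LHS ≡ 0 (mod 2), but the RHS -19 is not — no integer solution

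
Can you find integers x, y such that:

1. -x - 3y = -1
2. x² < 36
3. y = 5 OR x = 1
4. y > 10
No

A contradictory subset is {-x - 3y = -1, y = 5 OR x = 1, y > 10}. No integer assignment can satisfy these jointly:

  - -x - 3y = -1: is a linear equation tying the variables together
  - y = 5 OR x = 1: forces a choice: either y = 5 or x = 1
  - y > 10: bounds one variable relative to a constant

Split on the disjunction (y = 5 OR x = 1):
  • If y = 5: this contradicts the bound y ≥ 11.
  • If x = 1: the equation forces y = 0, which contradicts the bound y ≥ 11.
Both branches are infeasible, so the system has no integer solution.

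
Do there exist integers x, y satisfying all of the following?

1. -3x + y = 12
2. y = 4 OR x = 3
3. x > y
No

The full constraint system is jointly infeasible over the integers. Each constraint and what it forces:

  - -3x + y = 12: is a linear equation tying the variables together
  - y = 4 OR x = 3: forces a choice: either y = 4 or x = 3
  - x > y: bounds one variable relative to another variable

Split on the disjunction (y = 4 OR x = 3):
  • If y = 4: with y = 4, every remaining term of the linear equation is divisible by 3, so the left side is ≡ 0 (mod 3); but the right side 8 ≡ 2 (mod 3). No integers can satisfy it.
  • If x = 3: the equation forces y = 21, giving (x, y) = (3, 21), which violates x > y.
Both branches are infeasible, so the system has no integer solution.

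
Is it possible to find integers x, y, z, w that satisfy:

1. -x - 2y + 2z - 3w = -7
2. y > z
Yes

Take x = 5, y = 1, z = 0, w = 0. Substituting into each constraint:
  (1) (-5) - 2(1) + 2(0) - 3(0) = -7 ✓
  (2) 1 > 0 ✓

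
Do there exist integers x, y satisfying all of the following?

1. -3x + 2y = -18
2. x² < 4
Yes

Take x = 0, y = -9. Substituting into each constraint:
  (1) -3(0) + 2(-9) = -18 ✓
  (2) x² = (0)² = 0, and 0 < 4 ✓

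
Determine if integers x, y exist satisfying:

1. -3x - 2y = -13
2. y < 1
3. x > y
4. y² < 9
Yes

Take x = 5, y = -1. Substituting into each constraint:
  (1) -3(5) - 2(-1) = -13 ✓
  (2) -1 < 1 ✓
  (3) 5 > -1 ✓
  (4) y² = (-1)² = 1, and 1 < 9 ✓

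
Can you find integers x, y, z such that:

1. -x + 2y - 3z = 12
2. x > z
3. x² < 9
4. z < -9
Yes

Take x = 0, y = -9, z = -10. Substituting into each constraint:
  (1) 0 + 2(-9) - 3(-10) = 12 ✓
  (2) 0 > -10 ✓
  (3) x² = (0)² = 0, and 0 < 9 ✓
  (4) -10 < -9 ✓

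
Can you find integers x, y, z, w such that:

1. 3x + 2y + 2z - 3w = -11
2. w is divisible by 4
Yes

Take x = -5, y = 2, z = 0, w = 0. Substituting into each constraint:
  (1) 3(-5) + 2(2) + 2(0) - 3(0) = -11 ✓
  (2) 0 = 4 × 0, remainder 0 ✓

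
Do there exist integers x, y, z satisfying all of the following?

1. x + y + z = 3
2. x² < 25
Yes

Take x = 0, y = 0, z = 3. Substituting into each constraint:
  (1) 0 + 0 + 3 = 3 ✓
  (2) x² = (0)² = 0, and 0 < 25 ✓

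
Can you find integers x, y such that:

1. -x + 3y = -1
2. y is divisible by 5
Yes

Take x = 1, y = 0. Substituting into each constraint:
  (1) (-1) + 3(0) = -1 ✓
  (2) 0 = 5 × 0, remainder 0 ✓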